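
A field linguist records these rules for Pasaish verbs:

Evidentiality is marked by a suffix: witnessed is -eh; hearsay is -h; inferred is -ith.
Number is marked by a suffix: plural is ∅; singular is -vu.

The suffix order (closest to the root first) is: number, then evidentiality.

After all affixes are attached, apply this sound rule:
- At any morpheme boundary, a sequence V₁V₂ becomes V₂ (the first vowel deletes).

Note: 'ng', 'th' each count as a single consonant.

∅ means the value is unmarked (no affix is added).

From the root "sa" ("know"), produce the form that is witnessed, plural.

number = plural: zero marking, form stays sa.
Attach evidentiality witnessed -eh → saeh.
Apply vowel deletion: saeh → seh.

seh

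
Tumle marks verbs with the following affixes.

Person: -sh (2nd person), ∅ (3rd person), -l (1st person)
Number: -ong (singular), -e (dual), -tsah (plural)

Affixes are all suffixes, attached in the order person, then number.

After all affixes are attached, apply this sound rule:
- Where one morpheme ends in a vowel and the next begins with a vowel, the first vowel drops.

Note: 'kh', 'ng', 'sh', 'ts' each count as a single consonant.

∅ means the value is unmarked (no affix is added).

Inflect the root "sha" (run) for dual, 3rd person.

person = 3rd person: zero marking, form stays sha.
Attach number dual -e → shae.
Apply vowel deletion: shae → she.

she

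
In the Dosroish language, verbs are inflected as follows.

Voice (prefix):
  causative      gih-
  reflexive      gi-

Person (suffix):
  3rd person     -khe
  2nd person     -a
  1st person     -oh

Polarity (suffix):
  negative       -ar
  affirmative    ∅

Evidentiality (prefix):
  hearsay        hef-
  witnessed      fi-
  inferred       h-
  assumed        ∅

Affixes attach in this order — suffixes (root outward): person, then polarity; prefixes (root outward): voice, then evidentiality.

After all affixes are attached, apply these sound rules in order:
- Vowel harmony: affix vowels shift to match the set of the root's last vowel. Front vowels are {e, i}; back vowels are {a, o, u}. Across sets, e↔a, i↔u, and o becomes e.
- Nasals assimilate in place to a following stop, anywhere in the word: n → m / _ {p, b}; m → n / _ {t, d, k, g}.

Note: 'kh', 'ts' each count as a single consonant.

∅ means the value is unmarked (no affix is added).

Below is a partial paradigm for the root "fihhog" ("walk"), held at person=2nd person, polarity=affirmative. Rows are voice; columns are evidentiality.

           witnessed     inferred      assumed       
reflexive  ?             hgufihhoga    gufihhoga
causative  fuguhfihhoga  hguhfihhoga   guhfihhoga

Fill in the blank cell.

fugufihhoga

Attach person 2nd person -a → fihhoga.
Attach voice reflexive gi- → gifihhoga.
Attach evidentiality witnessed fi- → figifihhoga.
polarity = affirmative: zero marking, form stays figifihhoga.
Apply vowel harmony: figifihhoga → fugufihhoga.
Nasal assimilation: no change.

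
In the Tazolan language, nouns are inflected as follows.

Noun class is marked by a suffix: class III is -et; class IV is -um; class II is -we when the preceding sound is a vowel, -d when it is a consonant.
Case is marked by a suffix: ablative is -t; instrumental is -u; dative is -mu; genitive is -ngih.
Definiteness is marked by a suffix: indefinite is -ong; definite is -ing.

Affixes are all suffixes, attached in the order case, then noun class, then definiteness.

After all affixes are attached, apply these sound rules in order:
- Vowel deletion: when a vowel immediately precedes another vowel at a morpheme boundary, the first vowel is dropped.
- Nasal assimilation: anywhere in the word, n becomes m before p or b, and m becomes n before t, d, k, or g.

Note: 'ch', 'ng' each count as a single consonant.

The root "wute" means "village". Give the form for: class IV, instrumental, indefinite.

Attach case instrumental -u → wuteu.
Attach noun class class IV -um → wuteuum.
Attach definiteness indefinite -ong → wuteuumong.
Apply vowel deletion: wuteuumong → wutumong.
Nasal assimilation: no change.

wutumong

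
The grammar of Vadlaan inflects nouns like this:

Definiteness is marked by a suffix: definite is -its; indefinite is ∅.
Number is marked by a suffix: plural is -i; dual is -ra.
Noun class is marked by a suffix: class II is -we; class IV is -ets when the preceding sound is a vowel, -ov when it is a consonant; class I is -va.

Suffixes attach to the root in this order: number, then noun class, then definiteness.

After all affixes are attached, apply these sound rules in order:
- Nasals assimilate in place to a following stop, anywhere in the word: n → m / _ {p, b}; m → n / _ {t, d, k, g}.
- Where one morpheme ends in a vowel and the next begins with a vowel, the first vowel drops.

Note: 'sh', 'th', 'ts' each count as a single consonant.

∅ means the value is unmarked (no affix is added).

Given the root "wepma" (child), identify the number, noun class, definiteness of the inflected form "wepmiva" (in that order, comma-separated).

plural, class I, indefinite

Segment: wepma-i-va.
number: -i → plural.
noun class: -va → class I.
definiteness: ∅ → indefinite.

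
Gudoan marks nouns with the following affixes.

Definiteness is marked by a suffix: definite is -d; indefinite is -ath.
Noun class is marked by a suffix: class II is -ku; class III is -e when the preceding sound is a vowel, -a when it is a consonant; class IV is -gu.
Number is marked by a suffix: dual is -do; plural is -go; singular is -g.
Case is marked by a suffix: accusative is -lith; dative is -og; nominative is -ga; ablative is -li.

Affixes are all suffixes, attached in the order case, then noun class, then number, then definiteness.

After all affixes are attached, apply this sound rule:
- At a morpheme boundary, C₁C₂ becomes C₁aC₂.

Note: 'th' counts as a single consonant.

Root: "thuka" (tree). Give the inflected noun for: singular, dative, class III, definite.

thukaogagad

Attach case dative -og → thukaog.
Attach noun class class III -a (after consonant 'g') → thukaoga.
Attach number singular -g → thukaogag.
Attach definiteness definite -d → thukaogagd.
Apply epenthesis: thukaogagd → thukaogagad.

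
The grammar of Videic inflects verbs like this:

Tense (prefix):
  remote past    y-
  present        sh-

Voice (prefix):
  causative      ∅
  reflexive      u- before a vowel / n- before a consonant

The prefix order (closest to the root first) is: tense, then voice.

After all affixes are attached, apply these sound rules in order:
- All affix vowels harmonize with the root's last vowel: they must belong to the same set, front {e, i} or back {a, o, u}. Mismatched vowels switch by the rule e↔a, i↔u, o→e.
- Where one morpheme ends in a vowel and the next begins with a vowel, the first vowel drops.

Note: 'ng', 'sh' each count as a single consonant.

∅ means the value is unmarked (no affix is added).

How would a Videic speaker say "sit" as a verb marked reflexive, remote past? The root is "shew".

Attach tense remote past y- → yshew.
Attach voice reflexive n- (before consonant 'y') → nyshew.
Vowel harmony: no change.
Vowel deletion: no change.

nyshew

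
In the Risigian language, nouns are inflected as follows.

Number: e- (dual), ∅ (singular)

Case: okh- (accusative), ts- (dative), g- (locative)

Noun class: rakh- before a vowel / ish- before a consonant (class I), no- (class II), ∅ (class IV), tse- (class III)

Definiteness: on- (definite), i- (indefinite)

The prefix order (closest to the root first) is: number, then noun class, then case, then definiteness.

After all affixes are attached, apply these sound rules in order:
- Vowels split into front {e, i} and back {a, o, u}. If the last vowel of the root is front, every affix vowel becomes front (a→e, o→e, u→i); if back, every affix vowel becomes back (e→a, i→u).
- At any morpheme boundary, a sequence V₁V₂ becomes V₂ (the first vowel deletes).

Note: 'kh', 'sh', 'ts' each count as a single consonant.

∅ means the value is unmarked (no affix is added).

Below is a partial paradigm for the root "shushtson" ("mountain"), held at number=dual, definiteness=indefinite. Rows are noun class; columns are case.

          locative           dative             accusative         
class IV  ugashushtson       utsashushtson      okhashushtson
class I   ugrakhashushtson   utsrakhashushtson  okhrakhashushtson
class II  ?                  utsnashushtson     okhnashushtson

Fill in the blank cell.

Attach number dual e- → eshushtson.
Attach noun class class II no- → noeshushtson.
Attach case locative g- → gnoeshushtson.
Attach definiteness indefinite i- → ignoeshushtson.
Apply vowel harmony: ignoeshushtson → ugnoashushtson.
Apply vowel deletion: ugnoashushtson → ugnashushtson.

ugnashushtson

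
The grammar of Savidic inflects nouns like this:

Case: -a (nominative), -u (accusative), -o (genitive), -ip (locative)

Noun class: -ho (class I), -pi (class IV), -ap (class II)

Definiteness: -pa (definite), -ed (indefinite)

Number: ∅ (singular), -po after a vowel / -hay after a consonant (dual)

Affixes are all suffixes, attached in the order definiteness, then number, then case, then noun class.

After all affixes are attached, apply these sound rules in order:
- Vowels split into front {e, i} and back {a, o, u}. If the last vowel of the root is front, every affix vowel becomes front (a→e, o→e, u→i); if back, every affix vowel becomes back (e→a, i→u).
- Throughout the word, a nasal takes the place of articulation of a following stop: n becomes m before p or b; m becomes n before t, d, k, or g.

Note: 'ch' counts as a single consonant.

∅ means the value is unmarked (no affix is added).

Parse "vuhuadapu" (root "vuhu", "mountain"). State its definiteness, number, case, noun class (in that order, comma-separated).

indefinite, singular, nominative, class IV

Segment: vuhu-ed-a-pi.
definiteness: -ed → indefinite.
number: ∅ → singular.
case: -a → nominative.
noun class: -pi → class IV.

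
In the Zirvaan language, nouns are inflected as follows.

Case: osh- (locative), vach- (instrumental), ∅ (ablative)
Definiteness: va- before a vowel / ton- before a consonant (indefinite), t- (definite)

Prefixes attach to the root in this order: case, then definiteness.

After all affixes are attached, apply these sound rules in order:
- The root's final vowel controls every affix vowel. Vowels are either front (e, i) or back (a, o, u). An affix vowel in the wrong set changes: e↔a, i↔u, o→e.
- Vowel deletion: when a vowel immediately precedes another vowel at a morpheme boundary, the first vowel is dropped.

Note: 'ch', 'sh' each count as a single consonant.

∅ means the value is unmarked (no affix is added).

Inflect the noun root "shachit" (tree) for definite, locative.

teshshachit

Attach case locative osh- → oshshachit.
Attach definiteness definite t- → toshshachit.
Apply vowel harmony: toshshachit → teshshachit.
Vowel deletion: no change.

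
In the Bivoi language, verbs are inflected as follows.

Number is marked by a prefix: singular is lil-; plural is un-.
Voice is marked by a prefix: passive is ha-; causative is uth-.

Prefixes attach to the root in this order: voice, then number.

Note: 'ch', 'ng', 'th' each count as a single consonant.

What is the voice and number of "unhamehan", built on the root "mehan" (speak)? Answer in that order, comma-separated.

passive, plural

Segment: un-ha-mehan.
voice: ha- → passive.
number: un- → plural.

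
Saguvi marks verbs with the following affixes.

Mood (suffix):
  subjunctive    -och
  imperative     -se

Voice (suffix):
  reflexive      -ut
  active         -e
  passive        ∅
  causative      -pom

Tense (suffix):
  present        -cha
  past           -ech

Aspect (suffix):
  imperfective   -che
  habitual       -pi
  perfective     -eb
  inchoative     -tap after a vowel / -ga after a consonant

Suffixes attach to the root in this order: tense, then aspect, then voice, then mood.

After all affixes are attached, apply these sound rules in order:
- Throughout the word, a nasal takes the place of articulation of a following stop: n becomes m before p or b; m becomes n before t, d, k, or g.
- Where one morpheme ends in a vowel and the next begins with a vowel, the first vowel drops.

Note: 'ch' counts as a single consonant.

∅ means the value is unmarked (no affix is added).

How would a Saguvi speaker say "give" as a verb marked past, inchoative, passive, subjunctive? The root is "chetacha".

Attach tense past -ech → chetachaech.
Attach aspect inchoative -ga (after consonant 'ch') → chetachaechga.
voice = passive: zero marking, form stays chetachaechga.
Attach mood subjunctive -och → chetachaechgaoch.
Nasal assimilation: no change.
Apply vowel deletion: chetachaechgaoch → chetachechgoch.

chetachechgoch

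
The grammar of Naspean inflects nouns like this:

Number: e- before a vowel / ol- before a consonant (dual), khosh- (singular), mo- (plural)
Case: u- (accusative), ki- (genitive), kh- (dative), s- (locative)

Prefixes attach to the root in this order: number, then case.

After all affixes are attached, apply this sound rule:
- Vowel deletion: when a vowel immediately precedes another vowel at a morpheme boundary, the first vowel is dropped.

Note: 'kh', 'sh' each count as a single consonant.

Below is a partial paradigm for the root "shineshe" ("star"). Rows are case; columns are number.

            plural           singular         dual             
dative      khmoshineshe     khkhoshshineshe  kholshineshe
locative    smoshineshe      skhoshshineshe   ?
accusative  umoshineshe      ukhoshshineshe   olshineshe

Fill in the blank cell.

solshineshe

Attach number dual ol- (before consonant 'sh') → olshineshe.
Attach case locative s- → solshineshe.
Vowel deletion: no change.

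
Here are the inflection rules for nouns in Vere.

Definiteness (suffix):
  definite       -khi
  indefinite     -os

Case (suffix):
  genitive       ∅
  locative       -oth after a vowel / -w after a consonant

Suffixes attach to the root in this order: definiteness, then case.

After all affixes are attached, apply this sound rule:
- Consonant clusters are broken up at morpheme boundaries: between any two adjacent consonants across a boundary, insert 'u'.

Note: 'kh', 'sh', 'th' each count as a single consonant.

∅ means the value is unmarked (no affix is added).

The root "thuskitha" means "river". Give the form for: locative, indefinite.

thuskithaosuw

Attach definiteness indefinite -os → thuskithaos.
Attach case locative -w (after consonant 's') → thuskithaosw.
Apply epenthesis: thuskithaosw → thuskithaosuw.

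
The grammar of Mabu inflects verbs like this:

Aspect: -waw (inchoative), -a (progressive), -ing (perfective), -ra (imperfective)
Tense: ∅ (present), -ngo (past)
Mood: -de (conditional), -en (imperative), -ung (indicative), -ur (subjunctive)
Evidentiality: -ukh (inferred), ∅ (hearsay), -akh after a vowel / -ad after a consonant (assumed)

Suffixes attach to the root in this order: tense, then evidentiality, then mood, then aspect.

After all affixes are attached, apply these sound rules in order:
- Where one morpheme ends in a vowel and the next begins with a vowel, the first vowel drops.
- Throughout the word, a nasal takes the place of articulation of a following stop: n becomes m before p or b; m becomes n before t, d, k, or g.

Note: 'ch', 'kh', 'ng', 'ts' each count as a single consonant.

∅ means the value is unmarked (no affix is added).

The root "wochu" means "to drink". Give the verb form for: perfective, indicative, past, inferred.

wochungukhunging

Attach tense past -ngo → wochungo.
Attach evidentiality inferred -ukh → wochungoukh.
Attach mood indicative -ung → wochungoukhung.
Attach aspect perfective -ing → wochungoukhunging.
Apply vowel deletion: wochungoukhunging → wochungukhunging.
Nasal assimilation: no change.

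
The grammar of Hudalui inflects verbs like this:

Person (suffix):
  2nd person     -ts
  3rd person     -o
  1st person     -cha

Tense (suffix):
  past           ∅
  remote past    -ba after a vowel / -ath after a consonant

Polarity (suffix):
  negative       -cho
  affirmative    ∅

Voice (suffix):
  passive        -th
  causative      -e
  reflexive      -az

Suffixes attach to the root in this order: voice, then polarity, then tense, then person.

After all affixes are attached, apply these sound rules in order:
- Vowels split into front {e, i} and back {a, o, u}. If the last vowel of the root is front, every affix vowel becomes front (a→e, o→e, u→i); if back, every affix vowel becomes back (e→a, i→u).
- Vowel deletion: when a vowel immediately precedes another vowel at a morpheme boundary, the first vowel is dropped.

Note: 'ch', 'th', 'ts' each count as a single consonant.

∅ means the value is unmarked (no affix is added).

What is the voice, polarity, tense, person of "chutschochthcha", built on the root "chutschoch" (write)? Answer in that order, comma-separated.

passive, affirmative, past, 1st person

Segment: chutschoch-th-cha.
voice: -th → passive.
polarity: ∅ → affirmative.
tense: ∅ → past.
person: -cha → 1st person.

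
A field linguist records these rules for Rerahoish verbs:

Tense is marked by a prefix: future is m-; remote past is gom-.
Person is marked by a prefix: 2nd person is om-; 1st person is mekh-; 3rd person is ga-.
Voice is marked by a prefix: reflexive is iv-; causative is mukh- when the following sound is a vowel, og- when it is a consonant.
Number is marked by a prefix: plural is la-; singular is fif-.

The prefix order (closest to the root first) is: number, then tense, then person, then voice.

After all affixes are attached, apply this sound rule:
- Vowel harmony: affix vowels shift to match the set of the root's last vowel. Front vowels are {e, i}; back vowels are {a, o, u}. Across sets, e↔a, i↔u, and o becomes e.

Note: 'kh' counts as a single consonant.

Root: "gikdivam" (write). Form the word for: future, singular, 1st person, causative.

Attach number singular fif- → fifgikdivam.
Attach tense future m- → mfifgikdivam.
Attach person 1st person mekh- → mekhmfifgikdivam.
Attach voice causative og- (before consonant 'm') → ogmekhmfifgikdivam.
Apply vowel harmony: ogmekhmfifgikdivam → ogmakhmfufgikdivam.

ogmakhmfufgikdivam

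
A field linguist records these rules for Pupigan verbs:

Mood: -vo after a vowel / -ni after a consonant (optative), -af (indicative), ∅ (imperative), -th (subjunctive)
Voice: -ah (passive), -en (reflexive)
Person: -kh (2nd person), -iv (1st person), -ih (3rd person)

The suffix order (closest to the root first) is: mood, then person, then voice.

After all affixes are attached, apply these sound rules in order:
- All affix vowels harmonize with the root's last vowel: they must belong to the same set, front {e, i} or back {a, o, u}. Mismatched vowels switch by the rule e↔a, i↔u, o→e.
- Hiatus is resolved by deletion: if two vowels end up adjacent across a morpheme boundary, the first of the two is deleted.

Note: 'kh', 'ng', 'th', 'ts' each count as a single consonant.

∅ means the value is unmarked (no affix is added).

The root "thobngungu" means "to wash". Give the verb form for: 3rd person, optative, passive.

thobngunguvuhah

Attach mood optative -vo (after vowel 'u') → thobngunguvo.
Attach person 3rd person -ih → thobngunguvoih.
Attach voice passive -ah → thobngunguvoihah.
Apply vowel harmony: thobngunguvoihah → thobngunguvouhah.
Apply vowel deletion: thobngunguvouhah → thobngunguvuhah.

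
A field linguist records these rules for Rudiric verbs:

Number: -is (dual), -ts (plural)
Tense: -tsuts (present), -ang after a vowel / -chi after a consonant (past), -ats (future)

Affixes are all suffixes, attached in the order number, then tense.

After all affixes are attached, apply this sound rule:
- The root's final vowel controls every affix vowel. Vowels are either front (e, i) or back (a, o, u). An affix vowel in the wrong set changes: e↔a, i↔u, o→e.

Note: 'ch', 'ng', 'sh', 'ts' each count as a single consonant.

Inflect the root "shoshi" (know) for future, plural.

shoshitsets

Attach number plural -ts → shoshits.
Attach tense future -ats → shoshitsats.
Apply vowel harmony: shoshitsats → shoshitsets.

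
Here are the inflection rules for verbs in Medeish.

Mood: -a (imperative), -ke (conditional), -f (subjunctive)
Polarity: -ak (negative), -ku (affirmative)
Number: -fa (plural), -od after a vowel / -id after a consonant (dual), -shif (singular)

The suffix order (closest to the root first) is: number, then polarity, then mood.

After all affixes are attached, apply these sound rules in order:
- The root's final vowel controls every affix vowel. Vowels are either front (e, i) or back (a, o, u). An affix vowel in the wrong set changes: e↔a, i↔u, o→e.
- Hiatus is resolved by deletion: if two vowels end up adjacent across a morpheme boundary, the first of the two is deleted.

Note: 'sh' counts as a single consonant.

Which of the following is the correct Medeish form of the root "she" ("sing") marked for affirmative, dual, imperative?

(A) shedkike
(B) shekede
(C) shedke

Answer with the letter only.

Attach number dual -od (after vowel 'e') → sheod.
Attach polarity affirmative -ku → sheodku.
Attach mood imperative -a → sheodkua.
Apply vowel harmony: sheodkua → sheedkie.
Apply vowel deletion: sheedkie → shedke.
So the correct form is shedke, option (C).
(A) shedkike is wrong: it uses conditional instead of imperative for mood.
(B) shekede is wrong: it has the affixes in the wrong order.

C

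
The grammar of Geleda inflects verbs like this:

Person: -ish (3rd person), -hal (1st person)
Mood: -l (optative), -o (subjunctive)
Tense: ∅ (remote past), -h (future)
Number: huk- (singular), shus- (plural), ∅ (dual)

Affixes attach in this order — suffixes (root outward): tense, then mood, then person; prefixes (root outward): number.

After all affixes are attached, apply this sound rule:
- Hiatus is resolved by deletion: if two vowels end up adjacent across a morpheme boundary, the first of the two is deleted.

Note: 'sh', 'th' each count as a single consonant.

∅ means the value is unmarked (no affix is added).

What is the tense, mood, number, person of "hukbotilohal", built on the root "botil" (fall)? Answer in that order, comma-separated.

Segment: huk-botil-o-hal.
tense: ∅ → remote past.
mood: -o → subjunctive.
number: huk- → singular.
person: -hal → 1st person.

remote past, subjunctive, singular, 1st person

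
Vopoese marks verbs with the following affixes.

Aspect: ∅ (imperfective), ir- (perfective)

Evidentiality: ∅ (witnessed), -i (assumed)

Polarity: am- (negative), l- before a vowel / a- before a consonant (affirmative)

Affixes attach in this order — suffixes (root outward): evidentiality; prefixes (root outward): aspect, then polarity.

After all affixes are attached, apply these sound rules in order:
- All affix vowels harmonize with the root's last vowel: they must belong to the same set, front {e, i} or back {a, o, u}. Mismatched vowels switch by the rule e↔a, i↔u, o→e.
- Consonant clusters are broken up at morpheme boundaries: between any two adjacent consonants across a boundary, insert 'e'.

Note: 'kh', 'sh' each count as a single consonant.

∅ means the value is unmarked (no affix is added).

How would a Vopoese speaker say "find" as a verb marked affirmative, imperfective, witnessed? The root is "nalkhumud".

analkhumud

evidentiality = witnessed: zero marking, form stays nalkhumud.
aspect = imperfective: zero marking, form stays nalkhumud.
Attach polarity affirmative a- (before consonant 'n') → analkhumud.
Vowel harmony: no change.
Epenthesis: no change.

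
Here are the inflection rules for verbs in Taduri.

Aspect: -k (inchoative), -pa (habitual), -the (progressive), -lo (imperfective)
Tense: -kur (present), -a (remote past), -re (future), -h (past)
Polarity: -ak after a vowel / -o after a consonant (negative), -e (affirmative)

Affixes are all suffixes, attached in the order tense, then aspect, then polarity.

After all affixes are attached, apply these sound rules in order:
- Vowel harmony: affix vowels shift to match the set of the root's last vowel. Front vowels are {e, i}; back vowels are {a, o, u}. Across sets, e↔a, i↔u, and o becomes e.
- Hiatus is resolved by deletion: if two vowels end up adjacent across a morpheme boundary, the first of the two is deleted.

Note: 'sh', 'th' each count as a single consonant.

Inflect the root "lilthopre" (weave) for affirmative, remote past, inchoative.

lilthopreke

Attach tense remote past -a → lilthoprea.
Attach aspect inchoative -k → lilthopreak.
Attach polarity affirmative -e → lilthopreake.
Apply vowel harmony: lilthopreake → lilthopreeke.
Apply vowel deletion: lilthopreeke → lilthopreke.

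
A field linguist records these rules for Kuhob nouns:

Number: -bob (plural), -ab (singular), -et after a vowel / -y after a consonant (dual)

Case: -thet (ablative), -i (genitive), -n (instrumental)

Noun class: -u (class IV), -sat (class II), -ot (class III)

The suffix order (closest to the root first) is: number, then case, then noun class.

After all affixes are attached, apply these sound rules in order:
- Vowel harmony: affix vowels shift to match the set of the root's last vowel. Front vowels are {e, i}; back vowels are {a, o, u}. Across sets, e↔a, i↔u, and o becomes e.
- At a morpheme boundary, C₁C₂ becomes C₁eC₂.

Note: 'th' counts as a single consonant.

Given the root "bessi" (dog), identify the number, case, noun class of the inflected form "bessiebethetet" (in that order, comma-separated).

Segment: bessi-ab-thet-ot.
number: -ab → singular.
case: -thet → ablative.
noun class: -ot → class III.

singular, ablative, class III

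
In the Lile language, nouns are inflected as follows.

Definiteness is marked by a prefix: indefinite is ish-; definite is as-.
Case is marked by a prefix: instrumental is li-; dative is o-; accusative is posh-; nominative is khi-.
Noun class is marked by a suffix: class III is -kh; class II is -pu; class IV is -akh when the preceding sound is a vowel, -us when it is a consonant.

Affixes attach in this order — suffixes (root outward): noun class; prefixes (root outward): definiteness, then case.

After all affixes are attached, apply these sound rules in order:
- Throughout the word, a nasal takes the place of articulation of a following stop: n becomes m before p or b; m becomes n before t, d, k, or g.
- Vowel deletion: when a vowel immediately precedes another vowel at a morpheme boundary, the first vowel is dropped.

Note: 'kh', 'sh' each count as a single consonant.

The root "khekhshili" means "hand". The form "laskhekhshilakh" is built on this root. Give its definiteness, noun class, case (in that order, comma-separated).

definite, class IV, instrumental

Segment: li-as-khekhshili-akh.
definiteness: as- → definite.
noun class: -akh/us → class IV.
case: li- → instrumental.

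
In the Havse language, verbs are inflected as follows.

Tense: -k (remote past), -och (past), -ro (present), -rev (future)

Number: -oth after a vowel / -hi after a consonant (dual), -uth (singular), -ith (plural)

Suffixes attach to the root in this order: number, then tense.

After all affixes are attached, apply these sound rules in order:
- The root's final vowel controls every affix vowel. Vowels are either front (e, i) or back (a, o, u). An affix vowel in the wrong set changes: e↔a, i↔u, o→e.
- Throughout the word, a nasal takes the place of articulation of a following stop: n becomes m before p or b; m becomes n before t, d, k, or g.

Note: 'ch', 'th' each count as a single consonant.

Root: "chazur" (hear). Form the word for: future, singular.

Attach number singular -uth → chazuruth.
Attach tense future -rev → chazuruthrev.
Apply vowel harmony: chazuruthrev → chazuruthrav.
Nasal assimilation: no change.

chazuruthrav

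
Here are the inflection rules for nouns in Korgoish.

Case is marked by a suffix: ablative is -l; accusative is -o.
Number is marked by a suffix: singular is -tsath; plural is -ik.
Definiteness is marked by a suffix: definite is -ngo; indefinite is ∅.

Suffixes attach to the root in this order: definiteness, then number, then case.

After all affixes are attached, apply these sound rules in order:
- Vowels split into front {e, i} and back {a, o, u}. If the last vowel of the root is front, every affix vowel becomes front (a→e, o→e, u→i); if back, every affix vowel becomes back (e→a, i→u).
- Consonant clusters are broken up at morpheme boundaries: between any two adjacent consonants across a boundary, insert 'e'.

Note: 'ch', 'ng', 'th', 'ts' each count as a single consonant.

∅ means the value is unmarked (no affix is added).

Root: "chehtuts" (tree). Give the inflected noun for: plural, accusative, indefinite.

chehtutsuko

definiteness = indefinite: zero marking, form stays chehtuts.
Attach number plural -ik → chehtutsik.
Attach case accusative -o → chehtutsiko.
Apply vowel harmony: chehtutsiko → chehtutsuko.
Epenthesis: no change.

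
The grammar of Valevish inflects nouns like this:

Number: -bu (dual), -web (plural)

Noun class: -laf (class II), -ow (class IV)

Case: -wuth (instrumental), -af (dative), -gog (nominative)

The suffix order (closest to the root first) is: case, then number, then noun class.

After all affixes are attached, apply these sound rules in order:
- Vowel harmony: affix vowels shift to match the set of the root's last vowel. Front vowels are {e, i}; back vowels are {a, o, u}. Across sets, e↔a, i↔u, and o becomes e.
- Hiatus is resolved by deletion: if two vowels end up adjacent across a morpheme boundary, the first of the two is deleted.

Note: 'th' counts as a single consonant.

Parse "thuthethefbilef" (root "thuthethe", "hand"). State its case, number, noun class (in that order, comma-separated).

dative, dual, class II

Segment: thuthethe-af-bu-laf.
case: -af → dative.
number: -bu → dual.
noun class: -laf → class II.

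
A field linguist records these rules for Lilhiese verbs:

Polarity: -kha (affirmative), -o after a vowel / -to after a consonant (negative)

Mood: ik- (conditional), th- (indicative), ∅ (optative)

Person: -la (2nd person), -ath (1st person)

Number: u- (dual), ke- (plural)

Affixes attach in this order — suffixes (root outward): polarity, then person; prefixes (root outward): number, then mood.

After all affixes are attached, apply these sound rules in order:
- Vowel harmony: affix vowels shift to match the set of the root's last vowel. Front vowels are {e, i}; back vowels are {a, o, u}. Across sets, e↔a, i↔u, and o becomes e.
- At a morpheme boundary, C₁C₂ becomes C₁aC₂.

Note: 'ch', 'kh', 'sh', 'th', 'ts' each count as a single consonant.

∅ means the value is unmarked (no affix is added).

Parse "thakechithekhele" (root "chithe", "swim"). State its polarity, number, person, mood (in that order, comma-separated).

Segment: th-ke-chithe-kha-la.
polarity: -kha → affirmative.
number: ke- → plural.
person: -la → 2nd person.
mood: th- → indicative.

affirmative, plural, 2nd person, indicative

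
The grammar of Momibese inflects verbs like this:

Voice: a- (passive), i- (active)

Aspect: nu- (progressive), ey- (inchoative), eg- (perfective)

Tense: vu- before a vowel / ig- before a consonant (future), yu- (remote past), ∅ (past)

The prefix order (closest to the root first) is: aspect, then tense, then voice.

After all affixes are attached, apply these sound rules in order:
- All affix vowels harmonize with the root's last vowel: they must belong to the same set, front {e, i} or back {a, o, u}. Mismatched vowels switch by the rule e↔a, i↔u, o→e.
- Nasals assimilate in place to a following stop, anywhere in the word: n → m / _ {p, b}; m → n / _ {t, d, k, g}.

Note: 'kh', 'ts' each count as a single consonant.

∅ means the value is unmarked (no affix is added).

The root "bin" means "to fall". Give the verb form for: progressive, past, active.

inibin

Attach aspect progressive nu- → nubin.
tense = past: zero marking, form stays nubin.
Attach voice active i- → inubin.
Apply vowel harmony: inubin → inibin.
Nasal assimilation: no change.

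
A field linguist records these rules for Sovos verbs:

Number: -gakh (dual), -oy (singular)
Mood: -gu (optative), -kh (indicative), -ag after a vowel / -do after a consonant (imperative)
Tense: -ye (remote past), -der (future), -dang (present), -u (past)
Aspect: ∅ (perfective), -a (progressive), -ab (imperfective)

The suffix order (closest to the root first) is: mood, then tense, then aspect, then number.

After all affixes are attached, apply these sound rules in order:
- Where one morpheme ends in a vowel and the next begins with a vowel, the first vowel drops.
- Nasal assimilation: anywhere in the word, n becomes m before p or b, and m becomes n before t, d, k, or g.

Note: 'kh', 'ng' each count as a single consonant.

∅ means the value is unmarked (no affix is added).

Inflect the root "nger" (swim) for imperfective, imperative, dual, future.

ngerdoderabgakh

Attach mood imperative -do (after consonant 'r') → ngerdo.
Attach tense future -der → ngerdoder.
Attach aspect imperfective -ab → ngerdoderab.
Attach number dual -gakh → ngerdoderabgakh.
Vowel deletion: no change.
Nasal assimilation: no change.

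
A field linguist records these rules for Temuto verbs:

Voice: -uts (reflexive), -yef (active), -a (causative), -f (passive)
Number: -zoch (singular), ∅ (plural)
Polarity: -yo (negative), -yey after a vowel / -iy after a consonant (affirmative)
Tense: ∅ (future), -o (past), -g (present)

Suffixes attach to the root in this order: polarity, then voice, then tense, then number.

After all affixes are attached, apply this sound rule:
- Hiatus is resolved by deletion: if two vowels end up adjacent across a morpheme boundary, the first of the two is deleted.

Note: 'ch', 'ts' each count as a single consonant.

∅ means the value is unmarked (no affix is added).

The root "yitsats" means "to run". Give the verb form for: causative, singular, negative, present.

Attach polarity negative -yo → yitsatsyo.
Attach voice causative -a → yitsatsyoa.
Attach tense present -g → yitsatsyoag.
Attach number singular -zoch → yitsatsyoagzoch.
Apply vowel deletion: yitsatsyoagzoch → yitsatsyagzoch.

yitsatsyagzoch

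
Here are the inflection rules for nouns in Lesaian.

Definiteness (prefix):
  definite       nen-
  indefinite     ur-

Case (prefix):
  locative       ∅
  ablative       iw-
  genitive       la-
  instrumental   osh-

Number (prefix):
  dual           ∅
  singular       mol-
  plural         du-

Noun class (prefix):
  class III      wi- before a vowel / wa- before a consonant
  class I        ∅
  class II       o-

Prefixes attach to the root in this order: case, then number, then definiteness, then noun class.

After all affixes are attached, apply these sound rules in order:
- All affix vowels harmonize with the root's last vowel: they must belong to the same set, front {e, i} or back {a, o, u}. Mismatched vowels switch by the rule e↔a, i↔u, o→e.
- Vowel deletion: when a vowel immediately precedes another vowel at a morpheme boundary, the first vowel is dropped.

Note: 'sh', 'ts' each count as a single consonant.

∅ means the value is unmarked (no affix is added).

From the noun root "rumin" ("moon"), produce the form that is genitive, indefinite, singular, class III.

Attach case genitive la- → larumin.
Attach number singular mol- → mollarumin.
Attach definiteness indefinite ur- → urmollarumin.
Attach noun class class III wi- (before vowel 'u') → wiurmollarumin.
Apply vowel harmony: wiurmollarumin → wiirmellerumin.
Apply vowel deletion: wiirmellerumin → wirmellerumin.

wirmellerumin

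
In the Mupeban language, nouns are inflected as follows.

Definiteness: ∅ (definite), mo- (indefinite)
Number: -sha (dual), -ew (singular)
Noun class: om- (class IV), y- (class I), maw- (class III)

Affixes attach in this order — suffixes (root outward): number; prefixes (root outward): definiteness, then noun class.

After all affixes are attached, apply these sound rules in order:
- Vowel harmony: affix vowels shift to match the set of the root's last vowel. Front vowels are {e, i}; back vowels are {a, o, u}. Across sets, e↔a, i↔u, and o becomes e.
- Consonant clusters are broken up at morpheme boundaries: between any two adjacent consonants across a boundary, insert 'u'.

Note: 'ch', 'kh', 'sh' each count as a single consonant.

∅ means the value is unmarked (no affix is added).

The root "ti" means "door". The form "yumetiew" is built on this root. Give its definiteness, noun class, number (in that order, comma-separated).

Segment: y-mo-ti-ew.
definiteness: mo- → indefinite.
noun class: y- → class I.
number: -ew → singular.

indefinite, class I, singular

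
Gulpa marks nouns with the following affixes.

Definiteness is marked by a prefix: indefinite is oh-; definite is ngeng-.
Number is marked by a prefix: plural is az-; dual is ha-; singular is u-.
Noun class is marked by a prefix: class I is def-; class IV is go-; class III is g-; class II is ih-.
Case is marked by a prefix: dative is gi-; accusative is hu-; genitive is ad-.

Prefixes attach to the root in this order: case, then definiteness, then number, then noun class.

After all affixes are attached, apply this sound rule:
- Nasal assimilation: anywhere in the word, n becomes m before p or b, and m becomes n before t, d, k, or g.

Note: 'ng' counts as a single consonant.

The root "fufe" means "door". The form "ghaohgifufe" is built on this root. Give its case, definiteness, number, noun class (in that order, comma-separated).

dative, indefinite, dual, class III

Segment: g-ha-oh-gi-fufe.
case: gi- → dative.
definiteness: oh- → indefinite.
number: ha- → dual.
noun class: g- → class III.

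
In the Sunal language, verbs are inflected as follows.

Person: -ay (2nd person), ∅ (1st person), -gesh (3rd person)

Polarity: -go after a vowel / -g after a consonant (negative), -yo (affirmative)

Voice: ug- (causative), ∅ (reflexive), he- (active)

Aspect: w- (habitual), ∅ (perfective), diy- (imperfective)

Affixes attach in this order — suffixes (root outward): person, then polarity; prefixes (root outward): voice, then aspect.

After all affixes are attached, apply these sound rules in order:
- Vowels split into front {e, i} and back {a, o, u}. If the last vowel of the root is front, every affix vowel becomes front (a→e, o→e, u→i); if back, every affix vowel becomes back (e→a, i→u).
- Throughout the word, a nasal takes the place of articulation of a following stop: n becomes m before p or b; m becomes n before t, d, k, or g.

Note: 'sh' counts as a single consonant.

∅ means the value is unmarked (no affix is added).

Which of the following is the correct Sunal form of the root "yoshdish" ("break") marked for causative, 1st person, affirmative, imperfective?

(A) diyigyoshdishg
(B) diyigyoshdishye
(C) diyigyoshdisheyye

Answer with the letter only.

person = 1st person: zero marking, form stays yoshdish.
Attach polarity affirmative -yo → yoshdishyo.
Attach voice causative ug- → ugyoshdishyo.
Attach aspect imperfective diy- → diyugyoshdishyo.
Apply vowel harmony: diyugyoshdishyo → diyigyoshdishye.
Nasal assimilation: no change.
So the correct form is diyigyoshdishye, option (B).
(C) diyigyoshdisheyye is wrong: it uses 2nd person instead of 1st person for person.
(A) diyigyoshdishg is wrong: it uses negative instead of affirmative for polarity.

B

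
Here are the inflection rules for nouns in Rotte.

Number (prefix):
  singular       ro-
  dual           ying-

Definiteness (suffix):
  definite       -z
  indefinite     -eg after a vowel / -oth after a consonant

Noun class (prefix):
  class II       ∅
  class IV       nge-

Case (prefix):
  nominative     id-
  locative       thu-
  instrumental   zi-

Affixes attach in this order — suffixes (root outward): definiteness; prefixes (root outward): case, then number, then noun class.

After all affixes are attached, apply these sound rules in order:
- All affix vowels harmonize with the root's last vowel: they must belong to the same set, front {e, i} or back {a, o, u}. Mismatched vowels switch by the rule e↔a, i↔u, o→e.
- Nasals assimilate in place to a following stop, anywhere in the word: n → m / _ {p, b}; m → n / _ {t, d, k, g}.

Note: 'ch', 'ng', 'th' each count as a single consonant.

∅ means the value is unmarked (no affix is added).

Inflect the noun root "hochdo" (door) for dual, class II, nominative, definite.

yungudhochdoz

Attach case nominative id- → idhochdo.
Attach definiteness definite -z → idhochdoz.
Attach number dual ying- → yingidhochdoz.
noun class = class II: zero marking, form stays yingidhochdoz.
Apply vowel harmony: yingidhochdoz → yungudhochdoz.
Nasal assimilation: no change.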